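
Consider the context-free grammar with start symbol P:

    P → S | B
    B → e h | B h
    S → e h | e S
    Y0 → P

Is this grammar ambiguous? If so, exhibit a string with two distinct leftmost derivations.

Witness: e h

Derivation 1: P ⇒ S ⇒ e h
Derivation 2: P ⇒ B ⇒ e h

Two distinct leftmost derivations for the same string.

Ambiguous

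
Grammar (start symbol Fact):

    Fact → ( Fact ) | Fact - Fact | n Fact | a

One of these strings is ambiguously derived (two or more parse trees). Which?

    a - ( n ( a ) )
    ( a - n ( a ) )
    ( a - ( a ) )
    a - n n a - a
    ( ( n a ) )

a - ( n ( a ) ): 1 tree
( a - n ( a ) ): 1 tree
( a - ( a ) ): 1 tree
a - n n a - a: 4 trees
( ( n a ) ): 1 tree

a - n n a - a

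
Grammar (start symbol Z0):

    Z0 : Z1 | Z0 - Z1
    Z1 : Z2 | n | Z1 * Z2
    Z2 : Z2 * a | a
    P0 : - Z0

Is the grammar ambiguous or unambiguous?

Ambiguous

Witness: a * a

Derivation 1: Z0 ⇒ Z1 ⇒ Z2 ⇒ Z2 * a ⇒ a * a
Derivation 2: Z0 ⇒ Z1 ⇒ Z1 * Z2 ⇒ Z2 * Z2 ⇒ a * Z2 ⇒ a * a

Two distinct leftmost derivations for the same string.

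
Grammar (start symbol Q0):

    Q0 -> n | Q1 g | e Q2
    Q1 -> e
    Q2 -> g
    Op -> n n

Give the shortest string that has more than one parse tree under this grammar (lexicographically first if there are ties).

e g

length 1: no string has ≥2 trees
length 2: e g has 2 parse trees

Two derivations of e g:
  Q0 ⇒ Q1 g ⇒ e g
  Q0 ⇒ e Q2 ⇒ e g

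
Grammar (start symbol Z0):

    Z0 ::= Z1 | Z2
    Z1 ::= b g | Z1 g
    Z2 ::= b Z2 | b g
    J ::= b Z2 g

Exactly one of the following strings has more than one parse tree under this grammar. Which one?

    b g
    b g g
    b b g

b g: 2 trees
b g g: 1 tree
b b g: 1 tree

b g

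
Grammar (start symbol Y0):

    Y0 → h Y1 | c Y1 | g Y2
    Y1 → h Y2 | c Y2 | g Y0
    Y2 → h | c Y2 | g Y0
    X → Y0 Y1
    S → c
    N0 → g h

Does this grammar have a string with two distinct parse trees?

Only Y0, Y1, Y2 are reachable from Y0; ignoring the rest: Restricted to the reachable nonterminals, every rule has the form A → t or A → t B, and no two rules for the same A share a first terminal. The grammar encodes a DFA — one run per string.

Unambiguous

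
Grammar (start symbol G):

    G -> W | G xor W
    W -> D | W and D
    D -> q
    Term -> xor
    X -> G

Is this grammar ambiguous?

Only G, W, D are reachable from G; ignoring the rest: G → G xor W | W  ;  W → W and D | D  — a left-associative chain with D at the bottom. Each string factors uniquely by precedence.

Unambiguous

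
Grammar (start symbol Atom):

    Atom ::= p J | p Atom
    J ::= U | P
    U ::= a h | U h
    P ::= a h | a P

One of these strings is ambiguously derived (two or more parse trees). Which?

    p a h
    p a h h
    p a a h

p a h: 2 trees
p a h h: 1 tree
p a a h: 1 tree

p a h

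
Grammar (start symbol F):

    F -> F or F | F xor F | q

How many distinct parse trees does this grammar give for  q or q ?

1

Parse trees for q or q:
  [F [F q] or [F q]]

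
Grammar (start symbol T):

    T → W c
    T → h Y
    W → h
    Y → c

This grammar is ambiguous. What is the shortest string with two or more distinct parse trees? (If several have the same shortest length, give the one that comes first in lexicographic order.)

h c

length 2: h c has 2 parse trees

Two derivations of h c:
  T ⇒ W c ⇒ h c
  T ⇒ h Y ⇒ h c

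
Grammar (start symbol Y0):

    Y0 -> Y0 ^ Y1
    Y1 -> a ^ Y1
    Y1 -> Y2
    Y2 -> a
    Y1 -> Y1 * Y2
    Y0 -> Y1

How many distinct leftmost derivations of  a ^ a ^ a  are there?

4

Parse trees for a ^ a ^ a:
  [Y0 [Y0 [Y1 [Y2 a]]] ^ [Y1 a ^ [Y1 [Y2 a]]]]
  [Y0 [Y0 [Y0 [Y1 [Y2 a]]] ^ [Y1 [Y2 a]]] ^ [Y1 [Y2 a]]]
  [Y0 [Y0 [Y1 a ^ [Y1 [Y2 a]]]] ^ [Y1 [Y2 a]]]
  [Y0 [Y1 a ^ [Y1 a ^ [Y1 [Y2 a]]]]]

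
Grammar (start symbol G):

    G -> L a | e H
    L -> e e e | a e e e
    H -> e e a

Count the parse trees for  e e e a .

2

Parse trees for e e e a:
  [G [L e e e] a]
  [G e [H e e a]]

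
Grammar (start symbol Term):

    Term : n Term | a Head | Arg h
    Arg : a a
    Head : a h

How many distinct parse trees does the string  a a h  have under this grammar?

2

Parse trees for a a h:
  [Term a [Head a h]]
  [Term [Arg a a] h]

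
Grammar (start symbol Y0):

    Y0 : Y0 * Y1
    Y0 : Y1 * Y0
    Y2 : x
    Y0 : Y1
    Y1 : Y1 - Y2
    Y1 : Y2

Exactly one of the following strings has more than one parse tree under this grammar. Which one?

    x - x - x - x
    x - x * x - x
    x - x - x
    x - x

x - x - x - x: 1 tree
x - x * x - x: 2 trees
x - x - x: 1 tree
x - x: 1 tree

x - x * x - x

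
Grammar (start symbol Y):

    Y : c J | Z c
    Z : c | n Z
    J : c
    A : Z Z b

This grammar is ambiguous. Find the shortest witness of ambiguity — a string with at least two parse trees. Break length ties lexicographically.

c c

length 2: c c has 2 parse trees

Two derivations of c c:
  Y ⇒ c J ⇒ c c
  Y ⇒ Z c ⇒ c c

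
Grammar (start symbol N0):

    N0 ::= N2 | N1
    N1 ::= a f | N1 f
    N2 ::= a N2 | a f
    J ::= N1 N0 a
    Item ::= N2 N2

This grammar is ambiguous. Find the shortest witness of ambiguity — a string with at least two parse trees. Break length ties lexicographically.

a f

length 2: a f has 2 parse trees

Two derivations of a f:
  N0 ⇒ N2 ⇒ a f
  N0 ⇒ N1 ⇒ a f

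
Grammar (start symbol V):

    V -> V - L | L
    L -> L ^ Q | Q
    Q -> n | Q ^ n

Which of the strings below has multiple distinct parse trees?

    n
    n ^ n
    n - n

n ^ n

n: 1 tree
n ^ n: 2 trees
n - n: 1 tree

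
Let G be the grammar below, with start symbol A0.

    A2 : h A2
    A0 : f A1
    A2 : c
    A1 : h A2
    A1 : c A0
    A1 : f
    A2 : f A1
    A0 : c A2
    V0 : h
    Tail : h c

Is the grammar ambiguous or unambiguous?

Unambiguous

Only A0, A1, A2 are reachable from A0; ignoring the rest: Restricted to the reachable nonterminals, every rule has the form A → t or A → t B, and no two rules for the same A share a first terminal. The grammar encodes a DFA — one run per string.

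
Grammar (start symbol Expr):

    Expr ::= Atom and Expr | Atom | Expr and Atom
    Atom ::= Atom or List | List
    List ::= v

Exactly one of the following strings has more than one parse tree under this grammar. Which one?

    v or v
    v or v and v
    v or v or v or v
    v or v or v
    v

v or v: 1 tree
v or v and v: 2 trees
v or v or v or v: 1 tree
v or v or v: 1 tree
v: 1 tree

v or v and v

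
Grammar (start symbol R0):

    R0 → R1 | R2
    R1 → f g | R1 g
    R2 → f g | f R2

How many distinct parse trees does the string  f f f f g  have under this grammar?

Parse trees for f f f f g:
  [R0 [R2 f [R2 f [R2 f [R2 f g]]]]]

1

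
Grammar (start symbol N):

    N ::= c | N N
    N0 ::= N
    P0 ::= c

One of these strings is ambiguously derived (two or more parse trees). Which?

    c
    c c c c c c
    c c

c: 1 tree
c c c c c c: 42 trees
c c: 1 tree

c c c c c c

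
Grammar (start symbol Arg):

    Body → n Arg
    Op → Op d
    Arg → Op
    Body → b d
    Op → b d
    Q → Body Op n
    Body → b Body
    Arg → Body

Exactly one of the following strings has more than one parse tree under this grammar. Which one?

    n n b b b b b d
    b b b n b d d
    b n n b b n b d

n n b b b b b d: 1 tree
b b b n b d d: 1 tree
b n n b b n b d: 2 trees

b n n b b n b d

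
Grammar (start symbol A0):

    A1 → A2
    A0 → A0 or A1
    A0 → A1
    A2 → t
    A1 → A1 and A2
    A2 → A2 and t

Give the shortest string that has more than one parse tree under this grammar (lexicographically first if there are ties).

t and t

length 1: no string has ≥2 trees
length 3: t and t has 2 parse trees

Two derivations of t and t:
  A0 ⇒ A1 ⇒ A2 ⇒ A2 and t ⇒ t and t
  A0 ⇒ A1 ⇒ A1 and A2 ⇒ A2 and A2 ⇒ t and A2 ⇒ t and t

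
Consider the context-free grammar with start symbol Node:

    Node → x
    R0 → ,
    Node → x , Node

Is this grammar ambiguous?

Only Node is reachable from Node; ignoring the rest: The reachable grammar is A → atom sep A | atom. Each atom is followed by either the separator (recurse) or end-of-string (stop) — no choice point.

Unambiguous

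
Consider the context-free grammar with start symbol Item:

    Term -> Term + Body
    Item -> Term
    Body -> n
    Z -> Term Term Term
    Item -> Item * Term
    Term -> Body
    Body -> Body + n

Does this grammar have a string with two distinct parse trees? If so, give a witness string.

Ambiguous

Witness: n + n

Derivation 1: Item ⇒ Term ⇒ Term + Body ⇒ Body + Body ⇒ n + Body ⇒ n + n
Derivation 2: Item ⇒ Term ⇒ Body ⇒ Body + n ⇒ n + n

Two distinct leftmost derivations for the same string.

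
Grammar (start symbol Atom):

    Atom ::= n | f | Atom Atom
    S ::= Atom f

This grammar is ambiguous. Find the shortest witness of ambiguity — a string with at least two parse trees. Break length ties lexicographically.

length 1: no string has ≥2 trees
length 2: no string has ≥2 trees
length 3: f f f has 2 parse trees

Two derivations of f f f:
  Atom ⇒ Atom Atom ⇒ f Atom ⇒ f Atom Atom ⇒ f f Atom ⇒ f f f
  Atom ⇒ Atom Atom ⇒ Atom Atom Atom ⇒ f Atom Atom ⇒ f f Atom ⇒ f f f

f f f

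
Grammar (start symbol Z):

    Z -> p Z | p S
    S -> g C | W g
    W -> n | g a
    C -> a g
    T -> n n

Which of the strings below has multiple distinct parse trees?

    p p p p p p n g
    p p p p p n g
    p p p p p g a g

p p p p p p n g: 1 tree
p p p p p n g: 1 tree
p p p p p g a g: 2 trees

p p p p p g a g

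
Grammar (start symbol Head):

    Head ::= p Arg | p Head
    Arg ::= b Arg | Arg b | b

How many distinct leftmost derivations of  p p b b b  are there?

4

Parse trees for p p b b b:
  [Head p [Head p [Arg b [Arg b [Arg b]]]]]
  [Head p [Head p [Arg b [Arg [Arg b] b]]]]
  [Head p [Head p [Arg [Arg b [Arg b]] b]]]
  [Head p [Head p [Arg [Arg [Arg b] b] b]]]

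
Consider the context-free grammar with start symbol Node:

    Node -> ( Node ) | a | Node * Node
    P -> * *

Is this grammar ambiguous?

Ambiguous

Witness: a * a * a

Derivation 1: Node ⇒ Node * Node ⇒ a * Node ⇒ a * Node * Node ⇒ a * a * Node ⇒ a * a * a
Derivation 2: Node ⇒ Node * Node ⇒ Node * Node * Node ⇒ a * Node * Node ⇒ a * a * Node ⇒ a * a * a

Two distinct leftmost derivations for the same string.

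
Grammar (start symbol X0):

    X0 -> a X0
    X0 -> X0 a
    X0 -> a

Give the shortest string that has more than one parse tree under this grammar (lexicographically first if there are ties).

a a

length 1: no string has ≥2 trees
length 2: a a has 2 parse trees

Two derivations of a a:
  X0 ⇒ a X0 ⇒ a a
  X0 ⇒ X0 a ⇒ a a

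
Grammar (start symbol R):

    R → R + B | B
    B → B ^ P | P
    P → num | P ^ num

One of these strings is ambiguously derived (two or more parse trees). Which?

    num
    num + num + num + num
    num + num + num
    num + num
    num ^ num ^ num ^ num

num: 1 tree
num + num + num + num: 1 tree
num + num + num: 1 tree
num + num: 1 tree
num ^ num ^ num ^ num: 8 trees

num ^ num ^ num ^ num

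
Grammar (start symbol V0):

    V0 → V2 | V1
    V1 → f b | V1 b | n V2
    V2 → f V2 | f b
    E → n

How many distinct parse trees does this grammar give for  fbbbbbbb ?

Parse trees for fbbbbbbb:
  [V0 [V1 [V1 [V1 [V1 [V1 [V1 [V1 f b] b] b] b] b] b] b]]

1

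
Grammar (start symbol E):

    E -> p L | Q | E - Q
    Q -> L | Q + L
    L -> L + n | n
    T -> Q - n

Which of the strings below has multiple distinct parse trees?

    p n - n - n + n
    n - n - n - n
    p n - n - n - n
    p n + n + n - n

p n - n - n + n

p n - n - n + n: 2 trees
n - n - n - n: 1 tree
p n - n - n - n: 1 tree
p n + n + n - n: 1 tree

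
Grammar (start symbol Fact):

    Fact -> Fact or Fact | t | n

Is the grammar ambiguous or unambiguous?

Witness: n or n or n

Derivation 1: Fact ⇒ Fact or Fact ⇒ Fact or Fact or Fact ⇒ n or Fact or Fact ⇒ n or n or Fact ⇒ n or n or n
Derivation 2: Fact ⇒ Fact or Fact ⇒ n or Fact ⇒ n or Fact or Fact ⇒ n or n or Fact ⇒ n or n or n

Two distinct leftmost derivations for the same string.

Ambiguous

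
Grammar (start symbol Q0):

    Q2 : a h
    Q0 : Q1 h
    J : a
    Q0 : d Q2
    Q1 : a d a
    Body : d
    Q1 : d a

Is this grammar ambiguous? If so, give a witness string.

Witness: d a h

Derivation 1: Q0 ⇒ Q1 h ⇒ d a h
Derivation 2: Q0 ⇒ d Q2 ⇒ d a h

Two distinct leftmost derivations for the same string.

Ambiguous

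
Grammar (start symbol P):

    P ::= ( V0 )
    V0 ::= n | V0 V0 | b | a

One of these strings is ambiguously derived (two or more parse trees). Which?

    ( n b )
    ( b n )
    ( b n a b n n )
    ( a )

( n b ): 1 tree
( b n ): 1 tree
( b n a b n n ): 42 trees
( a ): 1 tree

( b n a b n n )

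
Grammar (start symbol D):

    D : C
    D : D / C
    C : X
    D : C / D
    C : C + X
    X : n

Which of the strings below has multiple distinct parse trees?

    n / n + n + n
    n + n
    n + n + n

n / n + n + n

n / n + n + n: 2 trees
n + n: 1 tree
n + n + n: 1 tree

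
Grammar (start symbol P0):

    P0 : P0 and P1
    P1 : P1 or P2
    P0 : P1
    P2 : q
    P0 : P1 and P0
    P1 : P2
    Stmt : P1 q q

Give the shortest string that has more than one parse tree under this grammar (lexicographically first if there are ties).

q and q

length 1: no string has ≥2 trees
length 3: q and q has 2 parse trees

Two derivations of q and q:
  P0 ⇒ P0 and P1 ⇒ P1 and P1 ⇒ P2 and P1 ⇒ q and P1 ⇒ q and P2 ⇒ q and q
  P0 ⇒ P1 and P0 ⇒ P2 and P0 ⇒ q and P0 ⇒ q and P1 ⇒ q and P2 ⇒ q and q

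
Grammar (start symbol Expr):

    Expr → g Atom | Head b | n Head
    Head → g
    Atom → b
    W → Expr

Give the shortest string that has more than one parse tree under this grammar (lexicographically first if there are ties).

g b

length 2: g b has 2 parse trees

Two derivations of g b:
  Expr ⇒ g Atom ⇒ g b
  Expr ⇒ Head b ⇒ g b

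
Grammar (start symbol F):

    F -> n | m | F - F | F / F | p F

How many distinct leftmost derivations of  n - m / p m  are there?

Parse trees for n - m / p m:
  [F [F n] - [F [F m] / [F p [F m]]]]
  [F [F [F n] - [F m]] / [F p [F m]]]

2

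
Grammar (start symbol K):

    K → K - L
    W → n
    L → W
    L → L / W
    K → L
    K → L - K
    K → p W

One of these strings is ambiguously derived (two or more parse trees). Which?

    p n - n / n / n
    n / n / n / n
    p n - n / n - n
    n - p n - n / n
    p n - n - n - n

p n - n / n / n: 1 tree
n / n / n / n: 1 tree
p n - n / n - n: 1 tree
n - p n - n / n: 2 trees
p n - n - n - n: 1 tree

n - p n - n / n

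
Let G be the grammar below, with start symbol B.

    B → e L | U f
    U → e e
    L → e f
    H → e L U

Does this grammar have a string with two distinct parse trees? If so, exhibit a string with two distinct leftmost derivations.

Ambiguous

Witness: e e f

Derivation 1: B ⇒ e L ⇒ e e f
Derivation 2: B ⇒ U f ⇒ e e f

Two distinct leftmost derivations for the same string.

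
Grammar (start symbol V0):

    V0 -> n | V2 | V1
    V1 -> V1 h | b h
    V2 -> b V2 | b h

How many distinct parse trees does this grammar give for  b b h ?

Parse trees for b b h:
  [V0 [V2 b [V2 b h]]]

1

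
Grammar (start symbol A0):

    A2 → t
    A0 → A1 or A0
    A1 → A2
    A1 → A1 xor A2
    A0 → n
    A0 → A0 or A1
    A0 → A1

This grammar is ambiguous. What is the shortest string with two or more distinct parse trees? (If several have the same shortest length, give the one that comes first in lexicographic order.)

t or t

length 1: no string has ≥2 trees
length 3: t or t has 2 parse trees

Two derivations of t or t:
  A0 ⇒ A1 or A0 ⇒ A2 or A0 ⇒ t or A0 ⇒ t or A1 ⇒ t or A2 ⇒ t or t
  A0 ⇒ A0 or A1 ⇒ A1 or A1 ⇒ A2 or A1 ⇒ t or A1 ⇒ t or A2 ⇒ t or t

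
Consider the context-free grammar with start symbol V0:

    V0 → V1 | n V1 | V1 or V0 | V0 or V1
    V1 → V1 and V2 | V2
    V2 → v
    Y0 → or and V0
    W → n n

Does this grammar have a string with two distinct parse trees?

Witness: v or v

Derivation 1: V0 ⇒ V1 or V0 ⇒ V2 or V0 ⇒ v or V0 ⇒ v or V1 ⇒ v or V2 ⇒ v or v
Derivation 2: V0 ⇒ V0 or V1 ⇒ V1 or V1 ⇒ V2 or V1 ⇒ v or V1 ⇒ v or V2 ⇒ v or v

Two distinct leftmost derivations for the same string.

Ambiguous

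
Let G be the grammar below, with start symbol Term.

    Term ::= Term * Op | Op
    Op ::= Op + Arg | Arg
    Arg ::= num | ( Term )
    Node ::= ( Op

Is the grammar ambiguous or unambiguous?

Unambiguous

(Node is unreachable from Term, so its rules don't affect L(Term).) The grammar is stratified — Term handles '*' (left-recursive), Op handles '+', Arg atoms. Each operator has a fixed associativity and precedence level, so every string has one parse.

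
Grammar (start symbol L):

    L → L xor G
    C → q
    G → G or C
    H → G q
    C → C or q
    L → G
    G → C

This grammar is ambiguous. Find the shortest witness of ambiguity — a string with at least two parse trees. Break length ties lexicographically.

q or q

length 1: no string has ≥2 trees
length 3: q or q has 2 parse trees

Two derivations of q or q:
  L ⇒ G ⇒ G or C ⇒ C or C ⇒ q or C ⇒ q or q
  L ⇒ G ⇒ C ⇒ C or q ⇒ q or q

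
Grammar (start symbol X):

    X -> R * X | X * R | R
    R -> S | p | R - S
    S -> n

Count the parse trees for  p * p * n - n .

4

Parse trees for p * p * n - n:
  [X [R p] * [X [R p] * [X [R [R [S n]] - [S n]]]]]
  [X [R p] * [X [X [R p]] * [R [R [S n]] - [S n]]]]
  [X [X [R p] * [X [R p]]] * [R [R [S n]] - [S n]]]
  [X [X [X [R p]] * [R p]] * [R [R [S n]] - [S n]]]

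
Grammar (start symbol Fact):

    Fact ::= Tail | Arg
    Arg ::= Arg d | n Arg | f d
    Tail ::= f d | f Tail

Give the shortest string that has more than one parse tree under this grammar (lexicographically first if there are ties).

length 2: f d has 2 parse trees

Two derivations of f d:
  Fact ⇒ Tail ⇒ f d
  Fact ⇒ Arg ⇒ f d

f d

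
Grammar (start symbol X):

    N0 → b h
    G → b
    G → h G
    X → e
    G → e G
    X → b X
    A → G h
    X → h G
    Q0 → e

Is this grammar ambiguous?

(Q0, A, N0 are unreachable from X, so their rules don't affect L(X).) Restricted to the reachable nonterminals, every rule has the form A → t or A → t B, and no two rules for the same A share a first terminal. The grammar encodes a DFA — one run per string.

Unambiguous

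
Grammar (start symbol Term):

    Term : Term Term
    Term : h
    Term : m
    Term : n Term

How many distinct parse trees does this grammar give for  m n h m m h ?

Parse trees for m n h m m h (showing first 6 of 28):
  [Term [Term m] [Term [Term n [Term h]] [Term [Term m] [Term [Term m] [Term h]]]]]
  [Term [Term m] [Term [Term n [Term h]] [Term [Term [Term m] [Term m]] [Term h]]]]
  [Term [Term m] [Term [Term [Term n [Term h]] [Term m]] [Term [Term m] [Term h]]]]
  [Term [Term m] [Term [Term n [Term [Term h] [Term m]]] [Term [Term m] [Term h]]]]
  [Term [Term m] [Term [Term [Term n [Term h]] [Term [Term m] [Term m]]] [Term h]]]
  [Term [Term m] [Term [Term [Term [Term n [Term h]] [Term m]] [Term m]] [Term h]]]

28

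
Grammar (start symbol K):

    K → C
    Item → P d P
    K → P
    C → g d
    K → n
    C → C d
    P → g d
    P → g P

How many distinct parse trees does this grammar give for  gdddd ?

1

Parse trees for gdddd:
  [K [C [C [C [C g d] d] d] d]]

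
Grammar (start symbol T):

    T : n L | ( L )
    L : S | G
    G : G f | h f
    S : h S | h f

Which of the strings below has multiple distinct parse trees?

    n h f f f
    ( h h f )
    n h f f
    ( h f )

n h f f f: 1 tree
( h h f ): 1 tree
n h f f: 1 tree
( h f ): 2 trees

( h f )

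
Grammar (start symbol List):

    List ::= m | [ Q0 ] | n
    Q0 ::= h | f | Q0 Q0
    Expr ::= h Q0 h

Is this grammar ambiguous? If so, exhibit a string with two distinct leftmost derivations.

Witness: [ f f f ]

Derivation 1: List ⇒ [ Q0 ] ⇒ [ Q0 Q0 ] ⇒ [ f Q0 ] ⇒ [ f Q0 Q0 ] ⇒ [ f f Q0 ] ⇒ [ f f f ]
Derivation 2: List ⇒ [ Q0 ] ⇒ [ Q0 Q0 ] ⇒ [ Q0 Q0 Q0 ] ⇒ [ f Q0 Q0 ] ⇒ [ f f Q0 ] ⇒ [ f f f ]

Two distinct leftmost derivations for the same string.

Ambiguous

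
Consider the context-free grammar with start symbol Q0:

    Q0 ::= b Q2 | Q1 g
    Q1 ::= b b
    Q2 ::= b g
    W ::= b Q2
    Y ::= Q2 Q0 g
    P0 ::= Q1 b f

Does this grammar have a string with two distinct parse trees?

Witness: b b g

Derivation 1: Q0 ⇒ b Q2 ⇒ b b g
Derivation 2: Q0 ⇒ Q1 g ⇒ b b g

Two distinct leftmost derivations for the same string.

Ambiguous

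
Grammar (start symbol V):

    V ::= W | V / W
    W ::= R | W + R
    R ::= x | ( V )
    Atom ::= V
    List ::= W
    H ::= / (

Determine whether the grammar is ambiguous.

(Atom, List, H are unreachable from V, so their rules don't affect L(V).) The grammar is stratified — V handles '/' (left-recursive), W handles '+', R atoms. Each operator has a fixed associativity and precedence level, so every string has one parse.

Unambiguous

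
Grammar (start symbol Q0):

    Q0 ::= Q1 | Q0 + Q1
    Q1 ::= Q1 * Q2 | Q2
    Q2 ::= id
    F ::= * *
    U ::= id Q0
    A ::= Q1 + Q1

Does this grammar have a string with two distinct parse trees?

Unambiguous

Only Q0, Q1, Q2 are reachable from Q0; ignoring the rest: This is a standard precedence ladder (Q0 over Q1 over Q2), with each level left-recursive on its own operator ('+' at Q0, '*' at Q1). That structure is LR(1), hence unambiguous.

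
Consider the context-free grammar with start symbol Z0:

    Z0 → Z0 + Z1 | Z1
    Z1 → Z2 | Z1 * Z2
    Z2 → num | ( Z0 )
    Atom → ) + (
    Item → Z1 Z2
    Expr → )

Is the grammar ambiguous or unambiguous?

(Atom, Item, Expr are unreachable from Z0, so their rules don't affect L(Z0).) The grammar is stratified — Z0 handles '+' (left-recursive), Z1 handles '*', Z2 atoms. Each operator has a fixed associativity and precedence level, so every string has one parse.

Unambiguous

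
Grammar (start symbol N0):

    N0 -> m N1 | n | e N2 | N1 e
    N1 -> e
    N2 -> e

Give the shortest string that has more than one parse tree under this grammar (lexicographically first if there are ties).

e e

length 1: no string has ≥2 trees
length 2: e e has 2 parse trees

Two derivations of e e:
  N0 ⇒ e N2 ⇒ e e
  N0 ⇒ N1 e ⇒ e e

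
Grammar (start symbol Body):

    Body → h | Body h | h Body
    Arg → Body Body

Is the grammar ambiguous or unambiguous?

Ambiguous

Witness: h h

Derivation 1: Body ⇒ Body h ⇒ h h
Derivation 2: Body ⇒ h Body ⇒ h h

Two distinct leftmost derivations for the same string.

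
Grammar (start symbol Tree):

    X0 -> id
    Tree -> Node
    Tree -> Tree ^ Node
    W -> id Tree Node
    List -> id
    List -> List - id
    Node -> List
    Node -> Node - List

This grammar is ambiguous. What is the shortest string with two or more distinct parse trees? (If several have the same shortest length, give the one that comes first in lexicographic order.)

length 1: no string has ≥2 trees
length 3: id - id has 2 parse trees

Two derivations of id - id:
  Tree ⇒ Node ⇒ List ⇒ List - id ⇒ id - id
  Tree ⇒ Node ⇒ Node - List ⇒ List - List ⇒ id - List ⇒ id - id

id - id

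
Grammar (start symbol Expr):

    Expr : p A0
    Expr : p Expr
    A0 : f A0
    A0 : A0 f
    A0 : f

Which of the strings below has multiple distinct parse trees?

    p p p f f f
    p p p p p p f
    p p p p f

p p p f f f

p p p f f f: 4 trees
p p p p p p f: 1 tree
p p p p f: 1 tree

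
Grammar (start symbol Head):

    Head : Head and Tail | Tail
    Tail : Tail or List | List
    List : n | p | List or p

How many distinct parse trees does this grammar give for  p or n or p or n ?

Parse trees for p or n or p or n:
  [Head [Tail [Tail [Tail [List p]] or [List [List n] or p]] or [List n]]]
  [Head [Tail [Tail [Tail [Tail [List p]] or [List n]] or [List p]] or [List n]]]

2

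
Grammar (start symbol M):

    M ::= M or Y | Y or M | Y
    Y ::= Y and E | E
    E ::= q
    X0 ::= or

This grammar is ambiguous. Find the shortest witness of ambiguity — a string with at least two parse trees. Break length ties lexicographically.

length 1: no string has ≥2 trees
length 3: q or q has 2 parse trees

Two derivations of q or q:
  M ⇒ M or Y ⇒ Y or Y ⇒ E or Y ⇒ q or Y ⇒ q or E ⇒ q or q
  M ⇒ Y or M ⇒ E or M ⇒ q or M ⇒ q or Y ⇒ q or E ⇒ q or q

q or q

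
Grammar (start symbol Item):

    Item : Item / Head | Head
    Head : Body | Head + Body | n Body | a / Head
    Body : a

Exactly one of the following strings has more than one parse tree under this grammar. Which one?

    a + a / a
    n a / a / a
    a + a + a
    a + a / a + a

n a / a / a

a + a / a: 1 tree
n a / a / a: 2 trees
a + a + a: 1 tree
a + a / a + a: 1 tree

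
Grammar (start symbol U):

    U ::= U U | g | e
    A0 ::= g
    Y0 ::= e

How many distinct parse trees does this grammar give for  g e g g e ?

Parse trees for g e g g e (showing first 6 of 14):
  [U [U g] [U [U e] [U [U g] [U [U g] [U e]]]]]
  [U [U g] [U [U e] [U [U [U g] [U g]] [U e]]]]
  [U [U g] [U [U [U e] [U g]] [U [U g] [U e]]]]
  [U [U g] [U [U [U e] [U [U g] [U g]]] [U e]]]
  [U [U g] [U [U [U [U e] [U g]] [U g]] [U e]]]
  [U [U [U g] [U e]] [U [U g] [U [U g] [U e]]]]

14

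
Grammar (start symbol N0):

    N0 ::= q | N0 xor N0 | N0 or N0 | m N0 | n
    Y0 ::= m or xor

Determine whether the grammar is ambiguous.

Witness: m n or n

Derivation 1: N0 ⇒ N0 or N0 ⇒ m N0 or N0 ⇒ m n or N0 ⇒ m n or n
Derivation 2: N0 ⇒ m N0 ⇒ m N0 or N0 ⇒ m n or N0 ⇒ m n or n

Two distinct leftmost derivations for the same string.

Ambiguous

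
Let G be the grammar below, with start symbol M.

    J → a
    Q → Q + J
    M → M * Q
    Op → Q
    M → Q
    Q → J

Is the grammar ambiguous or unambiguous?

Unambiguous

(Op is unreachable from M, so its rules don't affect L(M).) M → M * Q | Q  ;  Q → Q + J | J  — a left-associative chain with J at the bottom. Each string factors uniquely by precedence.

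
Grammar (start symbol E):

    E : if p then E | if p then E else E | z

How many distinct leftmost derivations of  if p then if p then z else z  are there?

Parse trees for if p then if p then z else z:
  [E if p then [E if p then [E z] else [E z]]]
  [E if p then [E if p then [E z]] else [E z]]

2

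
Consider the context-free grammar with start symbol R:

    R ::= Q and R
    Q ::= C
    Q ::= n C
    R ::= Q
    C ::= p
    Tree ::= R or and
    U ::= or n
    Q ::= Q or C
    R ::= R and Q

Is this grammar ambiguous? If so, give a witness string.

Witness: p and p

Derivation 1: R ⇒ Q and R ⇒ C and R ⇒ p and R ⇒ p and Q ⇒ p and C ⇒ p and p
Derivation 2: R ⇒ R and Q ⇒ Q and Q ⇒ C and Q ⇒ p and Q ⇒ p and C ⇒ p and p

Two distinct leftmost derivations for the same string.

Ambiguous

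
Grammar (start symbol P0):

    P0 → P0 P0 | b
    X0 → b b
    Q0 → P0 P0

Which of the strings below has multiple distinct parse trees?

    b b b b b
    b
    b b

b b b b b

b b b b b: 14 trees
b: 1 tree
b b: 1 tree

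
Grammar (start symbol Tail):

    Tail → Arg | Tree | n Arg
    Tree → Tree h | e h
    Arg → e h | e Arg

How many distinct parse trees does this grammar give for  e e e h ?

1

Parse trees for e e e h:
  [Tail [Arg e [Arg e [Arg e h]]]]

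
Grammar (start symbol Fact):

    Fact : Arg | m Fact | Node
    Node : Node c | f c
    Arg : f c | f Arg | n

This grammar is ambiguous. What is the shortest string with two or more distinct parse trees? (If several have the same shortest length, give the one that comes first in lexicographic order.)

length 1: no string has ≥2 trees
length 2: f c has 2 parse trees

Two derivations of f c:
  Fact ⇒ Arg ⇒ f c
  Fact ⇒ Node ⇒ f c

f c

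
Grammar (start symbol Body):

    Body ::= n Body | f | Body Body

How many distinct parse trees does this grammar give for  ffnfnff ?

30

Parse trees for ffnfnff (showing first 6 of 30):
  [Body [Body f] [Body [Body f] [Body n [Body [Body f] [Body n [Body [Body f] [Body f]]]]]]]
  [Body [Body f] [Body [Body f] [Body n [Body [Body f] [Body [Body n [Body f]] [Body f]]]]]]
  [Body [Body f] [Body [Body f] [Body n [Body [Body [Body f] [Body n [Body f]]] [Body f]]]]]
  [Body [Body f] [Body [Body f] [Body [Body n [Body f]] [Body n [Body [Body f] [Body f]]]]]]
  [Body [Body f] [Body [Body f] [Body [Body n [Body f]] [Body [Body n [Body f]] [Body f]]]]]
  [Body [Body f] [Body [Body f] [Body [Body n [Body [Body f] [Body n [Body f]]]] [Body f]]]]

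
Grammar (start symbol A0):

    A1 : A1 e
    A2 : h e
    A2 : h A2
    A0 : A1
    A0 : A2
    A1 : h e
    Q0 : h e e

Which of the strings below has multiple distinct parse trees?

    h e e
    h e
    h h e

h e e: 1 tree
h e: 2 trees
h h e: 1 tree

h e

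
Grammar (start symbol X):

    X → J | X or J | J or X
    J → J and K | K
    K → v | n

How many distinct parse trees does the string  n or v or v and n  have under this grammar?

4

Parse trees for n or v or v and n:
  [X [X [X [J [K n]]] or [J [K v]]] or [J [J [K v]] and [K n]]]
  [X [X [J [K n]] or [X [J [K v]]]] or [J [J [K v]] and [K n]]]
  [X [J [K n]] or [X [X [J [K v]]] or [J [J [K v]] and [K n]]]]
  [X [J [K n]] or [X [J [K v]] or [X [J [J [K v]] and [K n]]]]]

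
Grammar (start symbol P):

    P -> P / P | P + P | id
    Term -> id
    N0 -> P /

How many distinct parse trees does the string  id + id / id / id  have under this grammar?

Parse trees for id + id / id / id:
  [P [P [P id] + [P id]] / [P [P id] / [P id]]]
  [P [P [P [P id] + [P id]] / [P id]] / [P id]]
  [P [P [P id] + [P [P id] / [P id]]] / [P id]]
  [P [P id] + [P [P id] / [P [P id] / [P id]]]]
  [P [P id] + [P [P [P id] / [P id]] / [P id]]]

5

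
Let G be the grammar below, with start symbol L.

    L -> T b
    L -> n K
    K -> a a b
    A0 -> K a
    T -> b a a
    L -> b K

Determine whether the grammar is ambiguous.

Witness: b a a b

Derivation 1: L ⇒ T b ⇒ b a a b
Derivation 2: L ⇒ b K ⇒ b a a b

Two distinct leftmost derivations for the same string.

Ambiguous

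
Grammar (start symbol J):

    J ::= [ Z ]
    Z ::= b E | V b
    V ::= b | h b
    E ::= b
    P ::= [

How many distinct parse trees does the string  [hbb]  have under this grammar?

Parse trees for [hbb]:
  [J [ [Z [V h b] b] ]]

1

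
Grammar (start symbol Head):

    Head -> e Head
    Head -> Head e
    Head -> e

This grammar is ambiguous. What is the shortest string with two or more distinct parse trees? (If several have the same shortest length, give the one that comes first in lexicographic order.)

length 1: no string has ≥2 trees
length 2: e e has 2 parse trees

Two derivations of e e:
  Head ⇒ e Head ⇒ e e
  Head ⇒ Head e ⇒ e e

e e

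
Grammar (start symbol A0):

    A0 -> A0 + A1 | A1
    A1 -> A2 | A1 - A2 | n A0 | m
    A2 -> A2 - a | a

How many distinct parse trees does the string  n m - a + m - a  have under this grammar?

4

Parse trees for n m - a + m - a:
  [A0 [A0 [A1 [A1 n [A0 [A1 m]]] - [A2 a]]] + [A1 [A1 m] - [A2 a]]]
  [A0 [A0 [A1 n [A0 [A1 [A1 m] - [A2 a]]]]] + [A1 [A1 m] - [A2 a]]]
  [A0 [A1 [A1 n [A0 [A0 [A1 [A1 m] - [A2 a]]] + [A1 m]]] - [A2 a]]]
  [A0 [A1 n [A0 [A0 [A1 [A1 m] - [A2 a]]] + [A1 [A1 m] - [A2 a]]]]]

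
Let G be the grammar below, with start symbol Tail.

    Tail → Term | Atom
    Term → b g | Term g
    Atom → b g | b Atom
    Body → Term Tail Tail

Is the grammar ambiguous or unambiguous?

Witness: b g

Derivation 1: Tail ⇒ Term ⇒ b g
Derivation 2: Tail ⇒ Atom ⇒ b g

Two distinct leftmost derivations for the same string.

Ambiguous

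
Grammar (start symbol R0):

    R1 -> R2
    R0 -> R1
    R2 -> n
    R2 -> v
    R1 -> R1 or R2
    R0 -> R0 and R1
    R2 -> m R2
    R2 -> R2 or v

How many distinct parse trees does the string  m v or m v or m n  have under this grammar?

1

Parse trees for m v or m v or m n:
  [R0 [R1 [R1 [R1 [R2 m [R2 v]]] or [R2 m [R2 v]]] or [R2 m [R2 n]]]]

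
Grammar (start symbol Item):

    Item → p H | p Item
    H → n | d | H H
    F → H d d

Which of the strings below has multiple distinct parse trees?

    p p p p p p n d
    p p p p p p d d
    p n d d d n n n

p n d d d n n n

p p p p p p n d: 1 tree
p p p p p p d d: 1 tree
p n d d d n n n: 132 trees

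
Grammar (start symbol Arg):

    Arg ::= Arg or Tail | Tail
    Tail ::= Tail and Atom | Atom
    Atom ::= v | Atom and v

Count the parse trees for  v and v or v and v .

4

Parse trees for v and v or v and v:
  [Arg [Arg [Tail [Tail [Atom v]] and [Atom v]]] or [Tail [Tail [Atom v]] and [Atom v]]]
  [Arg [Arg [Tail [Tail [Atom v]] and [Atom v]]] or [Tail [Atom [Atom v] and v]]]
  [Arg [Arg [Tail [Atom [Atom v] and v]]] or [Tail [Tail [Atom v]] and [Atom v]]]
  [Arg [Arg [Tail [Atom [Atom v] and v]]] or [Tail [Atom [Atom v] and v]]]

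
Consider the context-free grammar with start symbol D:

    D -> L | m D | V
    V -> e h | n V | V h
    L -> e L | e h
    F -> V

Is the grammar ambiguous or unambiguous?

Witness: e h

Derivation 1: D ⇒ L ⇒ e h
Derivation 2: D ⇒ V ⇒ e h

Two distinct leftmost derivations for the same string.

Ambiguous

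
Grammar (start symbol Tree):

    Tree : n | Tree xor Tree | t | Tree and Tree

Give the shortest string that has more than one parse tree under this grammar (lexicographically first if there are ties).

n and n and n

length 1: no string has ≥2 trees
length 3: no string has ≥2 trees
length 5: n and n and n has 2 parse trees

Two derivations of n and n and n:
  Tree ⇒ Tree and Tree ⇒ n and Tree ⇒ n and Tree and Tree ⇒ n and n and Tree ⇒ n and n and n
  Tree ⇒ Tree and Tree ⇒ Tree and Tree and Tree ⇒ n and Tree and Tree ⇒ n and n and Tree ⇒ n and n and n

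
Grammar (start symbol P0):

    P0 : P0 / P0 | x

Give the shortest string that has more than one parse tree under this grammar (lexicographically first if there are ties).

length 1: no string has ≥2 trees
length 3: no string has ≥2 trees
length 5: x / x / x has 2 parse trees

Two derivations of x / x / x:
  P0 ⇒ P0 / P0 ⇒ P0 / P0 / P0 ⇒ x / P0 / P0 ⇒ x / x / P0 ⇒ x / x / x
  P0 ⇒ P0 / P0 ⇒ x / P0 ⇒ x / P0 / P0 ⇒ x / x / P0 ⇒ x / x / x

x / x / x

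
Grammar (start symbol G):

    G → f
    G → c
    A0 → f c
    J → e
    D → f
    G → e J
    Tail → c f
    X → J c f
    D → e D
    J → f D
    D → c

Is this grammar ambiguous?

(X, A0, Tail are unreachable from G, so their rules don't affect L(G).) The reachable rules are right-linear with at most one rule per (nonterminal, next-terminal) pair. Each input token forces the next rule, so parsing is deterministic.

Unambiguous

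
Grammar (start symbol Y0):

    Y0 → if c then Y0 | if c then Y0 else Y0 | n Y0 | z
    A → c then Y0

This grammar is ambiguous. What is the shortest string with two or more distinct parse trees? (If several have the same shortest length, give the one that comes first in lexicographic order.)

if c then if c then z else z

length 1: no string has ≥2 trees
length 2: no string has ≥2 trees
length 3: no string has ≥2 trees
length 4: no string has ≥2 trees
length 5: no string has ≥2 trees
length 6: no string has ≥2 trees
length 7: no string has ≥2 trees
length 8: no string has ≥2 trees
length 9: if c then if c then z else z has 2 parse trees

Two derivations of if c then if c then z else z:
  Y0 ⇒ if c then Y0 ⇒ if c then if c then Y0 else Y0 ⇒ if c then if c then z else Y0 ⇒ if c then if c then z else z
  Y0 ⇒ if c then Y0 else Y0 ⇒ if c then if c then Y0 else Y0 ⇒ if c then if c then z else Y0 ⇒ if c then if c then z else z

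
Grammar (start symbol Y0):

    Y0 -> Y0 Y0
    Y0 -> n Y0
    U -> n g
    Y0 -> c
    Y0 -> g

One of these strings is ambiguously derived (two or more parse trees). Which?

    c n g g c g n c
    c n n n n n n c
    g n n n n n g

c n g g c g n c: 90 trees
c n n n n n n c: 1 tree
g n n n n n g: 1 tree

c n g g c g n c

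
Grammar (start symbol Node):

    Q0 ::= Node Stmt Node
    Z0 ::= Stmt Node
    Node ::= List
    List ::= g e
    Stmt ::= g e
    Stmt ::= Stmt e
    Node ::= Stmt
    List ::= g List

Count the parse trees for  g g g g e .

1

Parse trees for g g g g e:
  [Node [List g [List g [List g [List g e]]]]]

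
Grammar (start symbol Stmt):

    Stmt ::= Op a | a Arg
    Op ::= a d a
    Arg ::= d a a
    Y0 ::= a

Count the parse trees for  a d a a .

Parse trees for a d a a:
  [Stmt [Op a d a] a]
  [Stmt a [Arg d a a]]

2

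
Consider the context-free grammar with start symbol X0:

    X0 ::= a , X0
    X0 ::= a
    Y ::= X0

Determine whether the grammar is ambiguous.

Unambiguous

(Y is unreachable from X0, so its rules don't affect L(X0).) Right-recursive list with a separator: after each atom, whether the separator follows determines the rule. One parse per string.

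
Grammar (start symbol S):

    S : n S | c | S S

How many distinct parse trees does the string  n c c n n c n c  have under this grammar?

24

Parse trees for n c c n n c n c (showing first 6 of 24):
  [S n [S [S c] [S [S c] [S n [S n [S [S c] [S n [S c]]]]]]]]
  [S n [S [S c] [S [S c] [S n [S [S n [S c]] [S n [S c]]]]]]]
  [S n [S [S c] [S [S c] [S [S n [S n [S c]]] [S n [S c]]]]]]
  [S n [S [S c] [S [S [S c] [S n [S n [S c]]]] [S n [S c]]]]]
  [S n [S [S [S c] [S c]] [S n [S n [S [S c] [S n [S c]]]]]]]
  [S n [S [S [S c] [S c]] [S n [S [S n [S c]] [S n [S c]]]]]]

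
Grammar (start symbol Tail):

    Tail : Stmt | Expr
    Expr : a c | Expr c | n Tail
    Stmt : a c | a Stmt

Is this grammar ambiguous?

Ambiguous

Witness: a c

Derivation 1: Tail ⇒ Stmt ⇒ a c
Derivation 2: Tail ⇒ Expr ⇒ a c

Two distinct leftmost derivations for the same string.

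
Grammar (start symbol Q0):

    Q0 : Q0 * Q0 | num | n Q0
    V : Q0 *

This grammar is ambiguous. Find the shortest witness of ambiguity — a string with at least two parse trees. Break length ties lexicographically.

length 1: no string has ≥2 trees
length 2: no string has ≥2 trees
length 3: no string has ≥2 trees
length 4: n num * num has 2 parse trees

Two derivations of n num * num:
  Q0 ⇒ Q0 * Q0 ⇒ n Q0 * Q0 ⇒ n num * Q0 ⇒ n num * num
  Q0 ⇒ n Q0 ⇒ n Q0 * Q0 ⇒ n num * Q0 ⇒ n num * num

n num * num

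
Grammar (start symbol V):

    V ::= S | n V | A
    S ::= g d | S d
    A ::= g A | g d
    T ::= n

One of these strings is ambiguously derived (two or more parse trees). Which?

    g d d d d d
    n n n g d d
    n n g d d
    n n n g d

n n n g d

g d d d d d: 1 tree
n n n g d d: 1 tree
n n g d d: 1 tree
n n n g d: 2 trees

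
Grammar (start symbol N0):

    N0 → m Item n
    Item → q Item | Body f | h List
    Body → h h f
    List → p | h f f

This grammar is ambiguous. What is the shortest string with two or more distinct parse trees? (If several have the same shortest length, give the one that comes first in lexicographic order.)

length 4: no string has ≥2 trees
length 5: no string has ≥2 trees
length 6: m h h f f n has 2 parse trees

Two derivations of m h h f f n:
  N0 ⇒ m Item n ⇒ m Body f n ⇒ m h h f f n
  N0 ⇒ m Item n ⇒ m h List n ⇒ m h h f f n

m h h f f n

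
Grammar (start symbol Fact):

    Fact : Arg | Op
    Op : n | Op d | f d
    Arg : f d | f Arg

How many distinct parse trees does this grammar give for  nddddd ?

Parse trees for nddddd:
  [Fact [Op [Op [Op [Op [Op [Op n] d] d] d] d] d]]

1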